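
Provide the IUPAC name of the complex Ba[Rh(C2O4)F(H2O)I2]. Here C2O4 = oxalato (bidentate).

The 1 barium counter-ion carries a total charge of +2, so each complex ion is 2−.
Ligand charges: 1×fluoro (-1 each), 2×iodo (-1 each), 1×aqua (neutral), 1×oxalato (-2 each); total -5. So Rh + (-5) = 2−, giving Rh = +3.
Ligands are named alphabetically: aqua before fluoro before iodo before oxalato.
The complex ion is anionic, so rhodium takes the -ate form rhodate(III).

barium aquafluorodiiodooxalatorhodate(III)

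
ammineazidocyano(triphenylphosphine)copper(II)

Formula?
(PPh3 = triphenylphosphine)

[Cu(CN)(N3)(NH3)(PPh3)]

Ligands: 1 azido (N3, -1), 1 ammine (NH3, neutral), 1 triphenylphosphine (PPh3, neutral), 1 cyano (CN, -1). Ligand charge sum = -2.
With Cu in oxidation state +2, the complex ion is [Cu...].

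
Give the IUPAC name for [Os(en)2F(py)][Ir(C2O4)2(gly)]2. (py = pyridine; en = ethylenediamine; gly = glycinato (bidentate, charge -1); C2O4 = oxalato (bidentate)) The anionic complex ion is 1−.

bis(ethylenediamine)fluoro(pyridine)osmium(III) (glycinato)dioxalatoiridate(IV)

Both ions are complex: the cation is named first with the plain metal name, the anion second with the -ate form; each ion's ligands are alphabetised independently.
The complex anion is given as 1−; its ligand charges sum to -5, so Ir = +4.
With 2 anions per cation, the cation must be 2×1 = 2+.
Cation: ligand charges sum to -1; for the ion to be 2+, Os = +3.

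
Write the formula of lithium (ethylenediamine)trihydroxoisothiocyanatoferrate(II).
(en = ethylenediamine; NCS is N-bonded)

Li2[Fe(en)(NCS)(OH)3]

Ligands: 3 hydroxo (OH, -1), 1 ethylenediamine (en, neutral), 1 isothiocyanato (NCS, -1). Ligand charge sum = -4.
Charge balance with lithium (+1) requires 1 complex ion per 2 lithium.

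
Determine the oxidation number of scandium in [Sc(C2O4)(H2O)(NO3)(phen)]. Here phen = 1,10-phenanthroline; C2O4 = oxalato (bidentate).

No counter-ion: the bracketed complex is neutral.
Ligand charges: 1×phen neutral; 1×NO3 = -1; 1×C2O4 = -2; 1×H2O neutral; sum -3.
Sc + (-3) = 0 ⇒ Sc is +3.

+3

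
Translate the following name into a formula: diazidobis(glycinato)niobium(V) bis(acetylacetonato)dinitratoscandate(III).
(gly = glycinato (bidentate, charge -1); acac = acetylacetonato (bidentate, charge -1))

[Nb(gly)2(N3)2][Sc(acac)2(NO3)2]

Cation [Nb…]: ligand charges -4, Nb(V) ⇒ ion charge 1+.
Anion [Sc…]: ligand charges -4, Sc(III) ⇒ ion charge 1−.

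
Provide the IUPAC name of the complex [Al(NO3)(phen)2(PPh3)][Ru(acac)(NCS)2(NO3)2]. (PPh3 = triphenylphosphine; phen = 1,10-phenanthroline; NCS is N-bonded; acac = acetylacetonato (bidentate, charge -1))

nitratobis(1,10-phenanthroline)(triphenylphosphine)aluminium(III) (acetylacetonato)diisothiocyanatodinitratoruthenate(III)

Both ions are complex: the cation is named first with the plain metal name, the anion second with the -ate form; each ion's ligands are alphabetised independently.
Aluminium is always +3 in its complexes; the cation's ligand charges sum to -1, so the complex cation is 2+.
A 1:1 salt means the anion carries the equal and opposite charge, 2−.
Anion: ligand charges sum to -5; for the ion to be 2−, Ru = +3.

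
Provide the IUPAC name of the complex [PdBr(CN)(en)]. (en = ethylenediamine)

There is no counter-ion, so the complex is neutral overall.
Ligand charges: 1×cyano (-1 each), 1×bromo (-1 each), 1×ethylenediamine (neutral); total -2. So Pd + (-2) = 0, giving Pd = +2.
Ligands are named alphabetically: bromo before cyano before ethylenediamine.

bromocyano(ethylenediamine)palladium(II)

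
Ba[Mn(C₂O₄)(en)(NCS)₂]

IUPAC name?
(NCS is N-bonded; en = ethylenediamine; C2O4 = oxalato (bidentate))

The 1 barium counter-ion carries a total charge of +2, so each complex ion is 2−.
Ligand charges: 2×isothiocyanato (-1 each), 1×ethylenediamine (neutral), 1×oxalato (-2 each); total -4. So Mn + (-4) = 2−, giving Mn = +2.
Ligands are named alphabetically: ethylenediamine before isothiocyanato before oxalato.
The complex ion is anionic, so manganese takes the -ate form manganate(II).

barium (ethylenediamine)diisothiocyanatooxalatomanganate(II)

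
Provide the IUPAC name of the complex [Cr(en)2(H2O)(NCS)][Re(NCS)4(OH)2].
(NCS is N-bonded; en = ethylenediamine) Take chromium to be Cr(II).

Both ions are complex: the cation is named first with the plain metal name, the anion second with the -ate form; each ion's ligands are alphabetised independently.
Cr is given as +2; the cation's ligand charges sum to -1, so the complex cation is 1+.
A 1:1 salt means the anion carries the equal and opposite charge, 1−.
Anion: ligand charges sum to -6; for the ion to be 1−, Re = +5.

aquabis(ethylenediamine)isothiocyanatochromium(II) dihydroxotetraisothiocyanatorhenate(V)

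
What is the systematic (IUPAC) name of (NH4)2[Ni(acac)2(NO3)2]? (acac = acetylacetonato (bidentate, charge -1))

ammonium bis(acetylacetonato)dinitratonickelate(II)

The 2 ammonium counter-ions carry a total charge of +2, so each complex ion is 2−.
Ligand charges: 2×nitrato (-1 each), 2×acetylacetonato (-1 each); total -4. So Ni + (-4) = 2−, giving Ni = +2.
Ligands are named alphabetically: acetylacetonato before nitrato.
The complex ion is anionic, so nickel takes the -ate form nickelate(II).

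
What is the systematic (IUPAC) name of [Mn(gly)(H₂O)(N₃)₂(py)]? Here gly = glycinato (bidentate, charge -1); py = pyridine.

There is no counter-ion, so the complex is neutral overall.
Ligand charges: 1×glycinato (-1 each), 2×azido (-1 each), 1×pyridine (neutral), 1×aqua (neutral); total -3. So Mn + (-3) = 0, giving Mn = +3.
Ligands are named alphabetically: aqua before azido before glycinato before pyridine.

aquadiazido(glycinato)(pyridine)manganese(III)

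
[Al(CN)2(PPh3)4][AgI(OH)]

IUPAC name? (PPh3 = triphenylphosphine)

dicyanotetrakis(triphenylphosphine)aluminium(III) hydroxoiodoargentate(I)

Both ions are complex: the cation is named first with the plain metal name, the anion second with the -ate form; each ion's ligands are alphabetised independently.
Aluminium is always +3 in its complexes; the cation's ligand charges sum to -2, so the complex cation is 1+.
A 1:1 salt means the anion carries the equal and opposite charge, 1−.
Anion: ligand charges sum to -2; for the ion to be 1−, Ag = +1.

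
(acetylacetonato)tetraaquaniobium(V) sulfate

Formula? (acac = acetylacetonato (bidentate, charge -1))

Ligands: 1 acetylacetonato (acac, -1), 4 aqua (H2O, neutral). Ligand charge sum = -1.
Charge balance with sulfate (-2) requires 1 complex ion per 2 sulfate.

[Nb(acac)(H2O)4](SO4)2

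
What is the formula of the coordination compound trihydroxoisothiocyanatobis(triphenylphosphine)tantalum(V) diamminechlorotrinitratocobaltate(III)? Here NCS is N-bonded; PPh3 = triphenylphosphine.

Cation [Ta…]: ligand charges -4, Ta(V) ⇒ ion charge 1+.
Anion [Co…]: ligand charges -4, Co(III) ⇒ ion charge 1−.
One 1+ cation balances one 1− anion.

[Ta(NCS)(OH)3(PPh3)2][CoCl(NH3)2(NO3)3]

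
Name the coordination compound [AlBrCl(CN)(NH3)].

There is no counter-ion, so the complex is neutral overall.
Ligand charges: 1×cyano (-1 each), 1×ammine (neutral), 1×chloro (-1 each), 1×bromo (-1 each); total -3. So Al + (-3) = 0, giving Al = +3.
Ligands are named alphabetically: ammine before bromo before chloro before cyano.

amminebromochlorocyanoaluminium(III)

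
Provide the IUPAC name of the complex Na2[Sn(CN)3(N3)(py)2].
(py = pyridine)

The 2 sodium counter-ions carry a total charge of +2, so each complex ion is 2−.
Ligand charges: 3×cyano (-1 each), 1×azido (-1 each), 2×pyridine (neutral); total -4. So Sn + (-4) = 2−, giving Sn = +2.
The complex ion is anionic, so tin takes the -ate form stannate(II).

sodium azidotricyanobis(pyridine)stannate(II)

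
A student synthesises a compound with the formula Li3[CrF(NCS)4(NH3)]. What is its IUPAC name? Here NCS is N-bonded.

lithium amminefluorotetraisothiocyanatochromate(II)

The 3 lithium counter-ions carry a total charge of +3, so each complex ion is 3−.
Ligand charges: 1×ammine (neutral), 1×fluoro (-1 each), 4×isothiocyanato (-1 each); total -5. So Cr + (-5) = 3−, giving Cr = +2.
Ligands are named alphabetically: ammine before fluoro before isothiocyanato.
The complex ion is anionic, so chromium takes the -ate form chromate(II).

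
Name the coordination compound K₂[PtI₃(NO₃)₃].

potassium triiodotrinitratoplatinate(IV)

The 2 potassium counter-ions carry a total charge of +2, so each complex ion is 2−.
Ligand charges: 3×iodo (-1 each), 3×nitrato (-1 each); total -6. So Pt + (-6) = 2−, giving Pt = +4.
Ligands are named alphabetically: iodo before nitrato.
The complex ion is anionic, so platinum takes the -ate form platinate(IV).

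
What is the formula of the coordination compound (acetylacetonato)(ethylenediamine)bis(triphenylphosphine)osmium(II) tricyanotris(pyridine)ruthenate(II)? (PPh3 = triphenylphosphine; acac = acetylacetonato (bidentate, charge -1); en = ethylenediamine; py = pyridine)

Cation [Os…]: ligand charges -1, Os(II) ⇒ ion charge 1+.
Anion [Ru…]: ligand charges -3, Ru(II) ⇒ ion charge 1−.
One 1+ cation balances one 1− anion.

[Os(acac)(en)(PPh3)2][Ru(CN)3(py)3]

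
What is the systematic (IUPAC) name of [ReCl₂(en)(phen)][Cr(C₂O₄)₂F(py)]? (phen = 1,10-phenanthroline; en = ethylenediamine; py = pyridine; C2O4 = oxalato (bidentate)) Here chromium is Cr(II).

Cr is given as +2; the anion's ligand charges sum to -5, so the complex anion is 3−.
A 1:1 salt means the cation carries the equal and opposite charge, 3+.
Cation: ligand charges sum to -2; for the ion to be 3+, Re = +5.

dichloro(ethylenediamine)(1,10-phenanthroline)rhenium(V) fluorodioxalato(pyridine)chromate(II)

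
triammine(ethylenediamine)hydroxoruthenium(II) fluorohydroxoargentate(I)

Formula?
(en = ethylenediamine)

[Ru(en)(NH3)3(OH)][AgF(OH)]

Cation [Ru…]: ligand charges -1, Ru(II) ⇒ ion charge 1+.
Anion [Ag…]: ligand charges -2, Ag(I) ⇒ ion charge 1−.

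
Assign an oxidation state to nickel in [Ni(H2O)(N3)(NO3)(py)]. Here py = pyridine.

No counter-ion: the bracketed complex is neutral.
Ligand charges: 1×NO3 = -1; 1×N3 = -1; 1×H2O neutral; 1×py neutral; sum -2.
Ni + (-2) = 0 ⇒ Ni is +2.

+2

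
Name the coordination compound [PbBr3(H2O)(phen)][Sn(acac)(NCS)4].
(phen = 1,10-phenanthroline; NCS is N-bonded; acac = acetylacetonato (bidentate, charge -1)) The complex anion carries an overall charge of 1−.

Both ions are complex: the cation is named first with the plain metal name, the anion second with the -ate form; each ion's ligands are alphabetised independently.
The complex anion is given as 1−; its ligand charges sum to -5, so Sn = +4.
A 1:1 salt means the cation carries the equal and opposite charge, 1+.
Cation: ligand charges sum to -3; for the ion to be 1+, Pb = +4.

aquatribromo(1,10-phenanthroline)lead(IV) (acetylacetonato)tetraisothiocyanatostannate(IV)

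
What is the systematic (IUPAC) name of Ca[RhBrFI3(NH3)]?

calcium amminebromofluorotriiodorhodate(III)

The 1 calcium counter-ion carries a total charge of +2, so each complex ion is 2−.
Ligand charges: 1×bromo (-1 each), 1×ammine (neutral), 3×iodo (-1 each), 1×fluoro (-1 each); total -5. So Rh + (-5) = 2−, giving Rh = +3.
The complex ion is anionic, so rhodium takes the -ate form rhodate(III).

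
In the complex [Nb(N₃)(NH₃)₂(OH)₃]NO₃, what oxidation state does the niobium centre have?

1 nitrate outside the brackets (-1 each) → the complex ion is 1+.
Ligand charges: 3×OH = -3; 2×NH3 neutral; 1×N3 = -1; sum -4.
Nb + (-4) = 1+ ⇒ Nb is +5.

+5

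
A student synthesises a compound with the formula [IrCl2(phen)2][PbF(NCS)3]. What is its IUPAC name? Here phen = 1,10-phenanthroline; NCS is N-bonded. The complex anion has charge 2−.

The complex anion is given as 2−; its ligand charges sum to -4, so Pb = +2.
A 1:1 salt means the cation carries the equal and opposite charge, 2+.
Cation: ligand charges sum to -2; for the ion to be 2+, Ir = +4.

dichlorobis(1,10-phenanthroline)iridium(IV) fluorotriisothiocyanatoplumbate(II)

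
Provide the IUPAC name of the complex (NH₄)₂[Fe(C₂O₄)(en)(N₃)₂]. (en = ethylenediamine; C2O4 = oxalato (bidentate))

ammonium diazido(ethylenediamine)oxalatoferrate(II)

The 2 ammonium counter-ions carry a total charge of +2, so each complex ion is 2−.
Ligand charges: 1×ethylenediamine (neutral), 1×oxalato (-2 each), 2×azido (-1 each); total -4. So Fe + (-4) = 2−, giving Fe = +2.
Ligands are named alphabetically: azido before ethylenediamine before oxalato.
The complex ion is anionic, so iron takes the -ate form ferrate(II).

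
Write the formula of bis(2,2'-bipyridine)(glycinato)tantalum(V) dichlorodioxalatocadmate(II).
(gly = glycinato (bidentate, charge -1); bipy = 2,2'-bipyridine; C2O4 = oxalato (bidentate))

[Ta(bipy)2(gly)][Cd(C2O4)2Cl2]

Cation [Ta…]: ligand charges -1, Ta(V) ⇒ ion charge 4+.
Anion [Cd…]: ligand charges -6, Cd(II) ⇒ ion charge 4−.
One 4+ cation balances one 4− anion.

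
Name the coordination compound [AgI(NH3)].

ammineiodosilver(I)

There is no counter-ion, so the complex is neutral overall.
Ligand charges: 1×ammine (neutral), 1×iodo (-1 each); total -1. So Ag + (-1) = 0, giving Ag = +1.
Ligands are named alphabetically: ammine before iodo.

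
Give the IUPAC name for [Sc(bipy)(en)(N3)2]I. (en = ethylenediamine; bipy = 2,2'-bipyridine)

diazido(2,2'-bipyridine)(ethylenediamine)scandium(III) iodide

The 1 iodide counter-ion carries a total charge of -1, so each complex ion is 1+.
Ligand charges: 2×azido (-1 each), 1×ethylenediamine (neutral), 1×2,2'-bipyridine (neutral); total -2. So Sc + (-2) = 1+, giving Sc = +3.
Ligands are named alphabetically: azido before bipyridine before ethylenediamine.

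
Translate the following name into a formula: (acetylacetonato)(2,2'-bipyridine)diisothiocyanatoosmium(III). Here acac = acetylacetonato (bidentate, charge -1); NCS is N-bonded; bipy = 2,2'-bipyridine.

Ligands: 1 acetylacetonato (acac, -1), 2 isothiocyanato (NCS, -1), 1 2,2'-bipyridine (bipy, neutral). Ligand charge sum = -3.
With Os in oxidation state +3, the complex ion is [Os...].

[Os(acac)(bipy)(NCS)2]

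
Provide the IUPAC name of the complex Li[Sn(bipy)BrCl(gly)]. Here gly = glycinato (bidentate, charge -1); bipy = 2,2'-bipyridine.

lithium (2,2'-bipyridine)bromochloro(glycinato)stannate(II)

The 1 lithium counter-ion carries a total charge of +1, so each complex ion is 1−.
Ligand charges: 1×glycinato (-1 each), 1×chloro (-1 each), 1×bromo (-1 each), 1×2,2'-bipyridine (neutral); total -3. So Sn + (-3) = 1−, giving Sn = +2.
The complex ion is anionic, so tin takes the -ate form stannate(II).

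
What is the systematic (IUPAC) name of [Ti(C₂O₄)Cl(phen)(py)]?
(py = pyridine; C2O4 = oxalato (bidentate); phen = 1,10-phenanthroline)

chlorooxalato(1,10-phenanthroline)(pyridine)titanium(III)

There is no counter-ion, so the complex is neutral overall.
Ligand charges: 1×pyridine (neutral), 1×oxalato (-2 each), 1×1,10-phenanthroline (neutral), 1×chloro (-1 each); total -3. So Ti + (-3) = 0, giving Ti = +3.
Ligands are named alphabetically: chloro before oxalato before phenanthroline before pyridine.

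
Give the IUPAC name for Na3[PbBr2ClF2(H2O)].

sodium aquadibromochlorodifluoroplumbate(II)

The 3 sodium counter-ions carry a total charge of +3, so each complex ion is 3−.
Ligand charges: 1×aqua (neutral), 2×fluoro (-1 each), 1×chloro (-1 each), 2×bromo (-1 each); total -5. So Pb + (-5) = 3−, giving Pb = +2.
The complex ion is anionic, so lead takes the -ate form plumbate(II).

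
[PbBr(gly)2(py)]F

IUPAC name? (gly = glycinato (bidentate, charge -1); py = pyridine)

The 1 fluoride counter-ion carries a total charge of -1, so each complex ion is 1+.
Ligand charges: 2×glycinato (-1 each), 1×bromo (-1 each), 1×pyridine (neutral); total -3. So Pb + (-3) = 1+, giving Pb = +4.
Ligands are named alphabetically: bromo before glycinato before pyridine.

bromobis(glycinato)(pyridine)lead(IV) fluoride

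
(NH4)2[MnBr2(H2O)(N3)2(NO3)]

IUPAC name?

ammonium aquadiazidodibromonitratomanganate(III)

The 2 ammonium counter-ions carry a total charge of +2, so each complex ion is 2−.
Ligand charges: 2×azido (-1 each), 1×nitrato (-1 each), 1×aqua (neutral), 2×bromo (-1 each); total -5. So Mn + (-5) = 2−, giving Mn = +3.
Ligands are named alphabetically: aqua before azido before bromo before nitrato.
The complex ion is anionic, so manganese takes the -ate form manganate(III).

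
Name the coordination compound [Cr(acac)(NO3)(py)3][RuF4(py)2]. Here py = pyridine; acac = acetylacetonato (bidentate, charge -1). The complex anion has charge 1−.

Both ions are complex: the cation is named first with the plain metal name, the anion second with the -ate form; each ion's ligands are alphabetised independently.
The complex anion is given as 1−; its ligand charges sum to -4, so Ru = +3.
A 1:1 salt means the cation carries the equal and opposite charge, 1+.
Cation: ligand charges sum to -2; for the ion to be 1+, Cr = +3.

(acetylacetonato)nitratotris(pyridine)chromium(III) tetrafluorobis(pyridine)ruthenate(III)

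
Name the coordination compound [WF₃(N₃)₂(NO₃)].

diazidotrifluoronitratotungsten(VI)

There is no counter-ion, so the complex is neutral overall.
Ligand charges: 1×nitrato (-1 each), 3×fluoro (-1 each), 2×azido (-1 each); total -6. So W + (-6) = 0, giving W = +6.
Ligands are named alphabetically: azido before fluoro before nitrato.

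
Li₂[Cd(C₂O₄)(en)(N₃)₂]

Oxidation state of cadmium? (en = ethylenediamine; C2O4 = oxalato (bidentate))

2 lithium outside the brackets (+1 each) → the complex ion is 2−.
Ligand charges: 1×en neutral; 1×C2O4 = -2; 2×N3 = -2; sum -4.
Cd + (-4) = 2− ⇒ Cd is +2.

+2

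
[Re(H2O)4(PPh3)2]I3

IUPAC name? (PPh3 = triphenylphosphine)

The 3 iodide counter-ions carry a total charge of -3, so each complex ion is 3+.
Ligand charges: 2×triphenylphosphine (neutral), 4×aqua (neutral); total 0. So Re + (0) = 3+, giving Re = +3.
Ligands are named alphabetically: aqua before triphenylphosphine.

tetraaquabis(triphenylphosphine)rhenium(III) iodide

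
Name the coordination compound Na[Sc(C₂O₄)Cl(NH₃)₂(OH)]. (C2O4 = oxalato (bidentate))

sodium diamminechlorohydroxooxalatoscandate(III)

The 1 sodium counter-ion carries a total charge of +1, so each complex ion is 1−.
Ligand charges: 1×hydroxo (-1 each), 1×chloro (-1 each), 1×oxalato (-2 each), 2×ammine (neutral); total -4. So Sc + (-4) = 1−, giving Sc = +3.
The complex ion is anionic, so scandium takes the -ate form scandate(III).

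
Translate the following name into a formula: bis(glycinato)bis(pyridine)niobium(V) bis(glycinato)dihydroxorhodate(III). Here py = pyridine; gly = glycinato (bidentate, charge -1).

[Nb(gly)2(py)2][Rh(gly)2(OH)2]3

Cation [Nb…]: ligand charges -2, Nb(V) ⇒ ion charge 3+.
Anion [Rh…]: ligand charges -4, Rh(III) ⇒ ion charge 1−.
One 3+ cation requires 3 of the 1− anion.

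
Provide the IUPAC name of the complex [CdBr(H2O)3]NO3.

triaquabromocadmium(II) nitrate

The 1 nitrate counter-ion carries a total charge of -1, so each complex ion is 1+.
Ligand charges: 1×bromo (-1 each), 3×aqua (neutral); total -1. So Cd + (-1) = 1+, giving Cd = +2.
Ligands are named alphabetically: aqua before bromo.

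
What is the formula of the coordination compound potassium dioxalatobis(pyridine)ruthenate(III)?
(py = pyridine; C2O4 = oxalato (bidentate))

K[Ru(C2O4)2(py)2]

Ligands: 2 pyridine (py, neutral), 2 oxalato (C2O4, -2). Ligand charge sum = -4.
With Ru in oxidation state +3, the complex ion is [Ru...]^1−.
Charge balance with potassium (+1) requires 1 complex ion per 1 potassium.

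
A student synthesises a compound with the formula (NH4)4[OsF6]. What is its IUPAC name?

ammonium hexafluoroosmate(II)

The 4 ammonium counter-ions carry a total charge of +4, so each complex ion is 4−.
Ligand charges: 6×fluoro (-1 each); total -6. So Os + (-6) = 4−, giving Os = +2.
The complex ion is anionic, so osmium takes the -ate form osmate(II).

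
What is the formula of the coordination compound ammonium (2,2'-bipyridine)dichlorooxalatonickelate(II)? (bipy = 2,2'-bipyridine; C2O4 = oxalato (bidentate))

Ligands: 1 2,2'-bipyridine (bipy, neutral), 1 oxalato (C2O4, -2), 2 chloro (Cl, -1). Ligand charge sum = -4.
Charge balance with ammonium (+1) requires 1 complex ion per 2 ammonium.

(NH4)2[Ni(bipy)(C2O4)Cl2]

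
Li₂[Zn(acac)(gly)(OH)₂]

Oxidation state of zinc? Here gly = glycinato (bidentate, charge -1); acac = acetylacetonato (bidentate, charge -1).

+2

2 lithium outside the brackets (+1 each) → the complex ion is 2−.
Ligand charges: 1×gly = -1; 1×acac = -1; 2×OH = -2; sum -4.
Zn + (-4) = 2− ⇒ Zn is +2.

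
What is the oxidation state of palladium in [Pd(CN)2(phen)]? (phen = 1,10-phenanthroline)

+2

No counter-ion: the bracketed complex is neutral.
Ligand charges: 2×CN = -2; 1×phen neutral; sum -2.
Pd + (-2) = 0 ⇒ Pd is +2.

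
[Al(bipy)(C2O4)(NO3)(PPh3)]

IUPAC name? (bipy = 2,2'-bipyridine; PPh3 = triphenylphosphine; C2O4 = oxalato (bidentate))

(2,2'-bipyridine)nitratooxalato(triphenylphosphine)aluminium(III)

There is no counter-ion, so the complex is neutral overall.
Ligand charges: 1×nitrato (-1 each), 1×2,2'-bipyridine (neutral), 1×triphenylphosphine (neutral), 1×oxalato (-2 each); total -3. So Al + (-3) = 0, giving Al = +3.
Ligands are named alphabetically: bipyridine before nitrato before oxalato before triphenylphosphine.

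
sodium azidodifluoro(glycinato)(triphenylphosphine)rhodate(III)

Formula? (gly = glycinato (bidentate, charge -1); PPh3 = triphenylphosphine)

Ligands: 2 fluoro (F, -1), 1 glycinato (gly, -1), 1 triphenylphosphine (PPh3, neutral), 1 azido (N3, -1). Ligand charge sum = -4.
With Rh in oxidation state +3, the complex ion is [Rh...]^1−.
Charge balance with sodium (+1) requires 1 complex ion per 1 sodium.

Na[RhF2(gly)(N3)(PPh3)]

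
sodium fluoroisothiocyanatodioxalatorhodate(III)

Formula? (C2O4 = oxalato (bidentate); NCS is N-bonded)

Ligands: 2 oxalato (C2O4, -2), 1 fluoro (F, -1), 1 isothiocyanato (NCS, -1). Ligand charge sum = -6.
With Rh in oxidation state +3, the complex ion is [Rh...]^3−.
Charge balance with sodium (+1) requires 1 complex ion per 3 sodium.

Na3[Rh(C2O4)2F(NCS)]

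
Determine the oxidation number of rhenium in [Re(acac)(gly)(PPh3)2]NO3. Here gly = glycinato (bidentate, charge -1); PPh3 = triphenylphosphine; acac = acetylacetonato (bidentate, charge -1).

1 nitrate outside the brackets (-1 each) → the complex ion is 1+.
Ligand charges: 1×gly = -1; 2×PPh3 neutral; 1×acac = -1; sum -2.
Re + (-2) = 1+ ⇒ Re is +3.

+3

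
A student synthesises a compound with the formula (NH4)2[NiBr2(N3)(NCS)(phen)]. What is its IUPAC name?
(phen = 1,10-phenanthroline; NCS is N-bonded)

The 2 ammonium counter-ions carry a total charge of +2, so each complex ion is 2−.
Ligand charges: 2×bromo (-1 each), 1×1,10-phenanthroline (neutral), 1×isothiocyanato (-1 each), 1×azido (-1 each); total -4. So Ni + (-4) = 2−, giving Ni = +2.
The complex ion is anionic, so nickel takes the -ate form nickelate(II).

ammonium azidodibromoisothiocyanato(1,10-phenanthroline)nickelate(II)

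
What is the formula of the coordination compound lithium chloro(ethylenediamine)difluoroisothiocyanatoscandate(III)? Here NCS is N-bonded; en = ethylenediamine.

Li[ScCl(en)F2(NCS)]

Ligands: 1 isothiocyanato (NCS, -1), 1 ethylenediamine (en, neutral), 2 fluoro (F, -1), 1 chloro (Cl, -1). Ligand charge sum = -4.
With Sc in oxidation state +3, the complex ion is [Sc...]^1−.
Charge balance with lithium (+1) requires 1 complex ion per 1 lithium.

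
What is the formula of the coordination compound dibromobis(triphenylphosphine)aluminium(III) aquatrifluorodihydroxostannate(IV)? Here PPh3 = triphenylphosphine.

Cation [Al…]: ligand charges -2, Al(III) ⇒ ion charge 1+.
Anion [Sn…]: ligand charges -5, Sn(IV) ⇒ ion charge 1−.
One 1+ cation balances one 1− anion.

[AlBr2(PPh3)2][SnF3(H2O)(OH)2]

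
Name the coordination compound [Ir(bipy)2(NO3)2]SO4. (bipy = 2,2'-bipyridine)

bis(2,2'-bipyridine)dinitratoiridium(IV) sulfate

The 1 sulfate counter-ion carries a total charge of -2, so each complex ion is 2+.
Ligand charges: 2×nitrato (-1 each), 2×2,2'-bipyridine (neutral); total -2. So Ir + (-2) = 2+, giving Ir = +4.
Ligands are named alphabetically: bipyridine before nitrato.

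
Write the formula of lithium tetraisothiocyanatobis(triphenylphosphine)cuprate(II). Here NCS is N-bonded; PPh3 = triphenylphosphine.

Ligands: 4 isothiocyanato (NCS, -1), 2 triphenylphosphine (PPh3, neutral). Ligand charge sum = -4.
Charge balance with lithium (+1) requires 1 complex ion per 2 lithium.

Li2[Cu(NCS)4(PPh3)2]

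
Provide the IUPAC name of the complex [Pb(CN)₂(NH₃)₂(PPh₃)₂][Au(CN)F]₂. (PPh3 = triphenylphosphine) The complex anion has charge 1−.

The complex anion is given as 1−; its ligand charges sum to -2, so Au = +1.
With 2 anions per cation, the cation must be 2×1 = 2+.
Cation: ligand charges sum to -2; for the ion to be 2+, Pb = +4.

diamminedicyanobis(triphenylphosphine)lead(IV) cyanofluoroaurate(I)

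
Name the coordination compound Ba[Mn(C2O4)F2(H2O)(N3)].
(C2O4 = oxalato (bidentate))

barium aquaazidodifluorooxalatomanganate(III)

The 1 barium counter-ion carries a total charge of +2, so each complex ion is 2−.
Ligand charges: 1×oxalato (-2 each), 1×aqua (neutral), 1×azido (-1 each), 2×fluoro (-1 each); total -5. So Mn + (-5) = 2−, giving Mn = +3.
Ligands are named alphabetically: aqua before azido before fluoro before oxalato.
The complex ion is anionic, so manganese takes the -ate form manganate(III).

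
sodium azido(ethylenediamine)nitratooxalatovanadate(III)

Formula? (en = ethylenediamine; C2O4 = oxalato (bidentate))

Na[V(C2O4)(en)(N3)(NO3)]

Ligands: 1 ethylenediamine (en, neutral), 1 azido (N3, -1), 1 oxalato (C2O4, -2), 1 nitrato (NO3, -1). Ligand charge sum = -4.
Charge balance with sodium (+1) requires 1 complex ion per 1 sodium.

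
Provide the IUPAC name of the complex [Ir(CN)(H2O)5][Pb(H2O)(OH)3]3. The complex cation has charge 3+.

Both ions are complex: the cation is named first with the plain metal name, the anion second with the -ate form; each ion's ligands are alphabetised independently.
The complex cation is given as 3+; its ligand charges sum to -1, so Ir = +4.
With 3 anions per cation, each anion must be 3/3 = 1−.
Anion: ligand charges sum to -3; for the ion to be 1−, Pb = +2.

pentaaquacyanoiridium(IV) aquatrihydroxoplumbate(II)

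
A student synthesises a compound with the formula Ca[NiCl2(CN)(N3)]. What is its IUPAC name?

calcium azidodichlorocyanonickelate(II)

The 1 calcium counter-ion carries a total charge of +2, so each complex ion is 2−.
Ligand charges: 1×cyano (-1 each), 1×azido (-1 each), 2×chloro (-1 each); total -4. So Ni + (-4) = 2−, giving Ni = +2.
Ligands are named alphabetically: azido before chloro before cyano.
The complex ion is anionic, so nickel takes the -ate form nickelate(II).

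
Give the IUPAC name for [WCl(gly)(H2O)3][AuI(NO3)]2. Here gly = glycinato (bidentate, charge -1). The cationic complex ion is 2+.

The complex cation is given as 2+; its ligand charges sum to -2, so W = +4.
With 2 anions per cation, each anion must be 2/2 = 1−.
Anion: ligand charges sum to -2; for the ion to be 1−, Au = +1.

triaquachloro(glycinato)tungsten(IV) iodonitratoaurate(I)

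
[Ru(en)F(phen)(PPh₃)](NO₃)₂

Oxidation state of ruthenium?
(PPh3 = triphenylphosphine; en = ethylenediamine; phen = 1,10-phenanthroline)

2 nitrate outside the brackets (-1 each) → the complex ion is 2+.
Ligand charges: 1×PPh3 neutral; 1×en neutral; 1×F = -1; 1×phen neutral; sum -1.
Ru + (-1) = 2+ ⇒ Ru is +3.

+3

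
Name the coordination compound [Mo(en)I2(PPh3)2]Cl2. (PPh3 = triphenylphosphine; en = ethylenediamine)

The 2 chloride counter-ions carry a total charge of -2, so each complex ion is 2+.
Ligand charges: 2×iodo (-1 each), 2×triphenylphosphine (neutral), 1×ethylenediamine (neutral); total -2. So Mo + (-2) = 2+, giving Mo = +4.
Ligands are named alphabetically: ethylenediamine before iodo before triphenylphosphine.

(ethylenediamine)diiodobis(triphenylphosphine)molybdenum(IV) chloride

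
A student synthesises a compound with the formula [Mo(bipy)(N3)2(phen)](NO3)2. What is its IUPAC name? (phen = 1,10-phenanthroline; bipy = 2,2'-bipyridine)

diazido(2,2'-bipyridine)(1,10-phenanthroline)molybdenum(IV) nitrate

The 2 nitrate counter-ions carry a total charge of -2, so each complex ion is 2+.
Ligand charges: 2×azido (-1 each), 1×1,10-phenanthroline (neutral), 1×2,2'-bipyridine (neutral); total -2. So Mo + (-2) = 2+, giving Mo = +4.
Ligands are named alphabetically: azido before bipyridine before phenanthroline.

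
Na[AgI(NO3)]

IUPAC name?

The 1 sodium counter-ion carries a total charge of +1, so each complex ion is 1−.
Ligand charges: 1×nitrato (-1 each), 1×iodo (-1 each); total -2. So Ag + (-2) = 1−, giving Ag = +1.
The complex ion is anionic, so silver takes the -ate form argentate(I).

sodium iodonitratoargentate(I)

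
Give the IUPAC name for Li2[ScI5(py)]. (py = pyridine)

lithium pentaiodo(pyridine)scandate(III)

The 2 lithium counter-ions carry a total charge of +2, so each complex ion is 2−.
Ligand charges: 1×pyridine (neutral), 5×iodo (-1 each); total -5. So Sc + (-5) = 2−, giving Sc = +3.
The complex ion is anionic, so scandium takes the -ate form scandate(III).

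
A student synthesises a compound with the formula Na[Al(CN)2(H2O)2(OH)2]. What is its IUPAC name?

The 1 sodium counter-ion carries a total charge of +1, so each complex ion is 1−.
Ligand charges: 2×cyano (-1 each), 2×aqua (neutral), 2×hydroxo (-1 each); total -4. So Al + (-4) = 1−, giving Al = +3.
Ligands are named alphabetically: aqua before cyano before hydroxo.
The complex ion is anionic, so aluminium takes the -ate form aluminate(III).

sodium diaquadicyanodihydroxoaluminate(III)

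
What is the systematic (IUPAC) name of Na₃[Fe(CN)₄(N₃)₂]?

The 3 sodium counter-ions carry a total charge of +3, so each complex ion is 3−.
Ligand charges: 4×cyano (-1 each), 2×azido (-1 each); total -6. So Fe + (-6) = 3−, giving Fe = +3.
The complex ion is anionic, so iron takes the -ate form ferrate(III).

sodium diazidotetracyanoferrate(III)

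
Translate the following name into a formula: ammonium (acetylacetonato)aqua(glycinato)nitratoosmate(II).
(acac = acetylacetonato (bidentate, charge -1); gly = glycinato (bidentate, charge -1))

NH4[Os(acac)(gly)(H2O)(NO3)]

Ligands: 1 acetylacetonato (acac, -1), 1 glycinato (gly, -1), 1 aqua (H2O, neutral), 1 nitrato (NO3, -1). Ligand charge sum = -3.
With Os in oxidation state +2, the complex ion is [Os...]^1−.
Charge balance with ammonium (+1) requires 1 complex ion per 1 ammonium.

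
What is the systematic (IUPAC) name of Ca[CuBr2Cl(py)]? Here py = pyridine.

The 1 calcium counter-ion carries a total charge of +2, so each complex ion is 2−.
Ligand charges: 2×bromo (-1 each), 1×pyridine (neutral), 1×chloro (-1 each); total -3. So Cu + (-3) = 2−, giving Cu = +1.
Ligands are named alphabetically: bromo before chloro before pyridine.
The complex ion is anionic, so copper takes the -ate form cuprate(I).

calcium dibromochloro(pyridine)cuprate(I)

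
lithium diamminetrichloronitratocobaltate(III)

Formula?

Ligands: 1 nitrato (NO3, -1), 3 chloro (Cl, -1), 2 ammine (NH3, neutral). Ligand charge sum = -4.
Charge balance with lithium (+1) requires 1 complex ion per 1 lithium.

Li[CoCl3(NH3)2(NO3)]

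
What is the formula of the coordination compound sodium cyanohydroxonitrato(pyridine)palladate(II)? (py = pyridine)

Na[Pd(CN)(NO3)(OH)(py)]

Ligands: 1 nitrato (NO3, -1), 1 hydroxo (OH, -1), 1 cyano (CN, -1), 1 pyridine (py, neutral). Ligand charge sum = -3.
With Pd in oxidation state +2, the complex ion is [Pd...]^1−.
Charge balance with sodium (+1) requires 1 complex ion per 1 sodium.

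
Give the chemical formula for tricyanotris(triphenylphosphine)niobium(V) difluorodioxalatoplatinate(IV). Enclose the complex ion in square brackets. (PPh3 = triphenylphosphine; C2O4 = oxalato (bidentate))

Cation [Nb…]: ligand charges -3, Nb(V) ⇒ ion charge 2+.
Anion [Pt…]: ligand charges -6, Pt(IV) ⇒ ion charge 2−.

[Nb(CN)3(PPh3)3][Pt(C2O4)2F2]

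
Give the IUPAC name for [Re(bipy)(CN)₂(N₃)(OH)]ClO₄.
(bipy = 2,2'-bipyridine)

The 1 perchlorate counter-ion carries a total charge of -1, so each complex ion is 1+.
Ligand charges: 1×hydroxo (-1 each), 1×2,2'-bipyridine (neutral), 2×cyano (-1 each), 1×azido (-1 each); total -4. So Re + (-4) = 1+, giving Re = +5.
Ligands are named alphabetically: azido before bipyridine before cyano before hydroxo.

azido(2,2'-bipyridine)dicyanohydroxorhenium(V) perchlorate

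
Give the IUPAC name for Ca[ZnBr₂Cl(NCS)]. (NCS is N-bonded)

calcium dibromochloroisothiocyanatozincate(II)

The 1 calcium counter-ion carries a total charge of +2, so each complex ion is 2−.
Ligand charges: 2×bromo (-1 each), 1×isothiocyanato (-1 each), 1×chloro (-1 each); total -4. So Zn + (-4) = 2−, giving Zn = +2.
The complex ion is anionic, so zinc takes the -ate form zincate(II).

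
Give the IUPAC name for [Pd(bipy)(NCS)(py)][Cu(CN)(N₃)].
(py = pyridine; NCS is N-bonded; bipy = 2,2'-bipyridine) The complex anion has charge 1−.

(2,2'-bipyridine)isothiocyanato(pyridine)palladium(II) azidocyanocuprate(I)

Both ions are complex: the cation is named first with the plain metal name, the anion second with the -ate form; each ion's ligands are alphabetised independently.
The complex anion is given as 1−; its ligand charges sum to -2, so Cu = +1.
A 1:1 salt means the cation carries the equal and opposite charge, 1+.
Cation: ligand charges sum to -1; for the ion to be 1+, Pd = +2.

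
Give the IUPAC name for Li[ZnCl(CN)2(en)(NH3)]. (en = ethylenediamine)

lithium amminechlorodicyano(ethylenediamine)zincate(II)

The 1 lithium counter-ion carries a total charge of +1, so each complex ion is 1−.
Ligand charges: 1×ammine (neutral), 1×chloro (-1 each), 1×ethylenediamine (neutral), 2×cyano (-1 each); total -3. So Zn + (-3) = 1−, giving Zn = +2.
Ligands are named alphabetically: ammine before chloro before cyano before ethylenediamine.
The complex ion is anionic, so zinc takes the -ate form zincate(II).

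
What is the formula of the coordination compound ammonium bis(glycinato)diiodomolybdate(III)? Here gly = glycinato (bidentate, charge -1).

NH4[Mo(gly)2I2]

Ligands: 2 glycinato (gly, -1), 2 iodo (I, -1). Ligand charge sum = -4.
With Mo in oxidation state +3, the complex ion is [Mo...]^1−.
Charge balance with ammonium (+1) requires 1 complex ion per 1 ammonium.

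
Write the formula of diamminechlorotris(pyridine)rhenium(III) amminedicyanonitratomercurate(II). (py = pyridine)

[ReCl(NH3)2(py)3][Hg(CN)2(NH3)(NO3)]2

Cation [Re…]: ligand charges -1, Re(III) ⇒ ion charge 2+.
Anion [Hg…]: ligand charges -3, Hg(II) ⇒ ion charge 1−.
One 2+ cation requires 2 of the 1− anion.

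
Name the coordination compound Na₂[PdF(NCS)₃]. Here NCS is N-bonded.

sodium fluorotriisothiocyanatopalladate(II)

The 2 sodium counter-ions carry a total charge of +2, so each complex ion is 2−.
Ligand charges: 1×fluoro (-1 each), 3×isothiocyanato (-1 each); total -4. So Pd + (-4) = 2−, giving Pd = +2.
The complex ion is anionic, so palladium takes the -ate form palladate(II).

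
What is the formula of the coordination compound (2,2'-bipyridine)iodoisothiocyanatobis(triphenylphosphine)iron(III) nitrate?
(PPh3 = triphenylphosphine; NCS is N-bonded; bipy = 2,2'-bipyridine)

Ligands: 1 iodo (I, -1), 2 triphenylphosphine (PPh3, neutral), 1 isothiocyanato (NCS, -1), 1 2,2'-bipyridine (bipy, neutral). Ligand charge sum = -2.
With Fe in oxidation state +3, the complex ion is [Fe...]^1+.
Charge balance with nitrate (-1) requires 1 complex ion per 1 nitrate.

[Fe(bipy)I(NCS)(PPh3)2]NO3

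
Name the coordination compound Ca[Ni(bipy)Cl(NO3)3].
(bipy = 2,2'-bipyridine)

The 1 calcium counter-ion carries a total charge of +2, so each complex ion is 2−.
Ligand charges: 3×nitrato (-1 each), 1×chloro (-1 each), 1×2,2'-bipyridine (neutral); total -4. So Ni + (-4) = 2−, giving Ni = +2.
Ligands are named alphabetically: bipyridine before chloro before nitrato.
The complex ion is anionic, so nickel takes the -ate form nickelate(II).

calcium (2,2'-bipyridine)chlorotrinitratonickelate(II)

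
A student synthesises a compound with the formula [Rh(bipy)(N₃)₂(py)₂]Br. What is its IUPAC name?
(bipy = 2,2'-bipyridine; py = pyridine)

The 1 bromide counter-ion carries a total charge of -1, so each complex ion is 1+.
Ligand charges: 1×2,2'-bipyridine (neutral), 2×pyridine (neutral), 2×azido (-1 each); total -2. So Rh + (-2) = 1+, giving Rh = +3.
Ligands are named alphabetically: azido before bipyridine before pyridine.

diazido(2,2'-bipyridine)bis(pyridine)rhodium(III) bromide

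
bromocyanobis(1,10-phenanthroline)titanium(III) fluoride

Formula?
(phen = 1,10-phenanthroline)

[TiBr(CN)(phen)2]F

Ligands: 1 bromo (Br, -1), 2 1,10-phenanthroline (phen, neutral), 1 cyano (CN, -1). Ligand charge sum = -2.
With Ti in oxidation state +3, the complex ion is [Ti...]^1+.
Charge balance with fluoride (-1) requires 1 complex ion per 1 fluoride.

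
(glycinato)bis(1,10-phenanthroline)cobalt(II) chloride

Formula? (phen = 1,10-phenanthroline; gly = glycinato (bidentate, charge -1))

[Co(gly)(phen)2]Cl

Ligands: 2 1,10-phenanthroline (phen, neutral), 1 glycinato (gly, -1). Ligand charge sum = -1.
With Co in oxidation state +2, the complex ion is [Co...]^1+.
Charge balance with chloride (-1) requires 1 complex ion per 1 chloride.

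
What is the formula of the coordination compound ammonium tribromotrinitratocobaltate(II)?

Ligands: 3 bromo (Br, -1), 3 nitrato (NO3, -1). Ligand charge sum = -6.
With Co in oxidation state +2, the complex ion is [Co...]^4−.
Charge balance with ammonium (+1) requires 1 complex ion per 4 ammonium.

(NH4)4[CoBr3(NO3)3]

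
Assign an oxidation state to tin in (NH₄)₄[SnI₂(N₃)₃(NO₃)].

4 ammonium outside the brackets (+1 each) → the complex ion is 4−.
Ligand charges: 1×NO3 = -1; 3×N3 = -3; 2×I = -2; sum -6.
Sn + (-6) = 4− ⇒ Sn is +2.

+2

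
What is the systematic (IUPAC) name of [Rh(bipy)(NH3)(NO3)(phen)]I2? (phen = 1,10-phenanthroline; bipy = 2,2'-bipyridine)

The 2 iodide counter-ions carry a total charge of -2, so each complex ion is 2+.
Ligand charges: 1×nitrato (-1 each), 1×1,10-phenanthroline (neutral), 1×2,2'-bipyridine (neutral), 1×ammine (neutral); total -1. So Rh + (-1) = 2+, giving Rh = +3.
Ligands are named alphabetically: ammine before bipyridine before nitrato before phenanthroline.

ammine(2,2'-bipyridine)nitrato(1,10-phenanthroline)rhodium(III) iodide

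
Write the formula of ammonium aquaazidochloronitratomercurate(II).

NH4[HgCl(H2O)(N3)(NO3)]

Ligands: 1 azido (N3, -1), 1 chloro (Cl, -1), 1 aqua (H2O, neutral), 1 nitrato (NO3, -1). Ligand charge sum = -3.
With Hg in oxidation state +2, the complex ion is [Hg...]^1−.
Charge balance with ammonium (+1) requires 1 complex ion per 1 ammonium.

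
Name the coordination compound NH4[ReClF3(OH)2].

The 1 ammonium counter-ion carries a total charge of +1, so each complex ion is 1−.
Ligand charges: 3×fluoro (-1 each), 2×hydroxo (-1 each), 1×chloro (-1 each); total -6. So Re + (-6) = 1−, giving Re = +5.
The complex ion is anionic, so rhenium takes the -ate form rhenate(V).

ammonium chlorotrifluorodihydroxorhenate(V)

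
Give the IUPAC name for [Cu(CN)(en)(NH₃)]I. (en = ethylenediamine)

amminecyano(ethylenediamine)copper(II) iodide

The 1 iodide counter-ion carries a total charge of -1, so each complex ion is 1+.
Ligand charges: 1×ammine (neutral), 1×ethylenediamine (neutral), 1×cyano (-1 each); total -1. So Cu + (-1) = 1+, giving Cu = +2.
Ligands are named alphabetically: ammine before cyano before ethylenediamine.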